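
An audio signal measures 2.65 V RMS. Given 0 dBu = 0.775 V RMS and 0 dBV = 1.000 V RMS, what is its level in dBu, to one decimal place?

dBu = 20·log₁₀(V / 0.775 V).
20·log₁₀(2.65/0.775) = +10.7 dBu.

+10.7 dBu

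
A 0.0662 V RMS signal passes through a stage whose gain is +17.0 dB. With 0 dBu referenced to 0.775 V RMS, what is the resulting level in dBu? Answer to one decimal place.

-4.4 dBu

Input level: 20·log₁₀(0.0662/0.775) = -21.37 dBu.
Output: -21.37 + 17.0 = -4.4 dBu.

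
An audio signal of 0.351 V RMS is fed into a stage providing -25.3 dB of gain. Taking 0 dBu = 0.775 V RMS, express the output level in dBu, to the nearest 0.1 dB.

-32.2 dBu

Input level: 20·log₁₀(0.351/0.775) = -6.88 dBu.
Output: -6.88 − 25.3 = -32.2 dBu.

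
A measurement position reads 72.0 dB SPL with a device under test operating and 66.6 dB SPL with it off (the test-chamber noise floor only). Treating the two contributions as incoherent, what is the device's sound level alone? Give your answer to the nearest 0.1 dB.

Subtract intensities: L_src = 10·log₁₀(10^(L_total/10) − 10^(L_bg/10)).
L_src = 10·log₁₀(10^(72.0/10) − 10^(66.6/10)) = 10·log₁₀(11280000) = 70.5 dB SPL.

70.5 dB SPL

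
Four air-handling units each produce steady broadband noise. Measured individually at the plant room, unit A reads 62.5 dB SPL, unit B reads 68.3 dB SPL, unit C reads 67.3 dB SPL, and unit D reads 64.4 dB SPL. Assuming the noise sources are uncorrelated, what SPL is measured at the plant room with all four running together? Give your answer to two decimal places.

72.22 dB SPL

Uncorrelated sources add in intensity (power), not in dB.
L_total = 10·log₁₀(10^(62.5/10) + 10^(68.3/10) + 10^(67.3/10) + 10^(64.4/10)) = 10·log₁₀(16660000) = 72.22 dB SPL.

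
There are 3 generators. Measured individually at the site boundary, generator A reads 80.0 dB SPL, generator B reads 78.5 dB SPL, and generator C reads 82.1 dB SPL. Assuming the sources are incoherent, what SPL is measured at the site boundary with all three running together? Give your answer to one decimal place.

Uncorrelated sources add in intensity (power), not in dB.
L_total = 10·log₁₀(10^(80.0/10) + 10^(78.5/10) + 10^(82.1/10)) = 10·log₁₀(333000000) = 85.2 dB SPL.

85.2 dB SPL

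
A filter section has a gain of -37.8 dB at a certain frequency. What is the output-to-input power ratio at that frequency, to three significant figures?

0.000166

Power ratio = 10^(dB/10).
10^(-37.8/10) = 10^(-3.780) = 0.000166.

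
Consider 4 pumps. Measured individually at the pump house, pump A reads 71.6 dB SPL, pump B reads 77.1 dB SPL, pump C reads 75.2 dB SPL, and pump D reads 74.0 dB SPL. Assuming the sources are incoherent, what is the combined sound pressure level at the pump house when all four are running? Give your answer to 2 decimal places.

Incoherent sources sum as intensities:
L_total = 10·log₁₀(10^(71.6/10) + 10^(77.1/10) + 10^(75.2/10) + 10^(74.0/10)) = 10·log₁₀(124000000) = 80.93 dB SPL.

80.93 dB SPL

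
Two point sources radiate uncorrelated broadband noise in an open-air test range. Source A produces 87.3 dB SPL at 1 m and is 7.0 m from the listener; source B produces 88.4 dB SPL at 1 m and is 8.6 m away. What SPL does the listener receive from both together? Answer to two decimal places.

73.08 dB SPL

At the listener: L_A = 87.3 − 20·log₁₀(7.0) = 70.398 dB; L_B = 88.4 − 20·log₁₀(8.6) = 69.710 dB.
Combined: 10·log₁₀(10^(70.398/10)+10^(69.710/10)) = 73.08 dB SPL.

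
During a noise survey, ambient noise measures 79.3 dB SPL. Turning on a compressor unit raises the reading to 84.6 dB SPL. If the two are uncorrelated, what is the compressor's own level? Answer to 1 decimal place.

83.1 dB SPL

Remove the background by subtracting linear intensities:
L_src = 10·log₁₀(10^(84.6/10) − 10^(79.3/10)) = 10·log₁₀(203300000) = 83.1 dB SPL.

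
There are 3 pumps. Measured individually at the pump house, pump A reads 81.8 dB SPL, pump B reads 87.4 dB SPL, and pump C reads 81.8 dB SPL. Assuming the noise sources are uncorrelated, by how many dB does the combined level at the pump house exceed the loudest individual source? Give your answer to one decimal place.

1.9 dB

Incoherent sources sum as intensities:
L_total = 10·log₁₀(10^(81.8/10) + 10^(87.4/10) + 10^(81.8/10)) = 89.31 dB SPL.
Excess over the loudest (87.4 dB): 89.31 − 87.4 = 1.9 dB.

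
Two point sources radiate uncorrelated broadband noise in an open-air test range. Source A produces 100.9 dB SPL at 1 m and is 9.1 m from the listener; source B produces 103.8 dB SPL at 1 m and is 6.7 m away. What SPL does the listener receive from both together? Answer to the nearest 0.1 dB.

At the listener: L_A = 100.9 − 20·log₁₀(9.1) = 81.72 dB; L_B = 103.8 − 20·log₁₀(6.7) = 87.28 dB.
Combined: 10·log₁₀(10^(81.72/10)+10^(87.28/10)) = 88.3 dB SPL.

88.3 dB SPL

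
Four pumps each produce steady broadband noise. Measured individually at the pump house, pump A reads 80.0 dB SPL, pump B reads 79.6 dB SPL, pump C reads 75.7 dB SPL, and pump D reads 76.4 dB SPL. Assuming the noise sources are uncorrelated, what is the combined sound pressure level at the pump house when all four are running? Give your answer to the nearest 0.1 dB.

Uncorrelated sources add in intensity (power), not in dB.
L_total = 10·log₁₀(10^(80.0/10) + 10^(79.6/10) + 10^(75.7/10) + 10^(76.4/10)) = 10·log₁₀(272000000) = 84.3 dB SPL.

84.3 dB SPL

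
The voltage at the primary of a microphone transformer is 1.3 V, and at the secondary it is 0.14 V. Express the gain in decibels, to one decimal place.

Voltage is an amplitude quantity, so gain = 20·log₁₀(V_out/V_in).
20·log₁₀(0.14/1.3) = 20·log₁₀(0.1077) = -19.4 dB.

-19.4 dB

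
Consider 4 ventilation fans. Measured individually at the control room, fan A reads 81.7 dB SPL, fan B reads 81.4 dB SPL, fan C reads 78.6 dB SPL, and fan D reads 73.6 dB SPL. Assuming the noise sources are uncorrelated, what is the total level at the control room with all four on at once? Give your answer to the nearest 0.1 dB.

85.8 dB SPL

Incoherent sources sum as intensities:
L_total = 10·log₁₀(10^(81.7/10) + 10^(81.4/10) + 10^(78.6/10) + 10^(73.6/10)) = 10·log₁₀(381300000) = 85.8 dB SPL.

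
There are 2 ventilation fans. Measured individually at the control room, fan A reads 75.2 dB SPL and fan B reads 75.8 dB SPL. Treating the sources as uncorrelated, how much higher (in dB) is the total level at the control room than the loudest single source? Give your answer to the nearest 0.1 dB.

2.7 dB

Uncorrelated sources add in intensity (power), not in dB.
L_total = 10·log₁₀(10^(75.2/10) + 10^(75.8/10)) = 78.52 dB SPL.
Excess over the loudest (75.8 dB): 78.52 − 75.8 = 2.7 dB.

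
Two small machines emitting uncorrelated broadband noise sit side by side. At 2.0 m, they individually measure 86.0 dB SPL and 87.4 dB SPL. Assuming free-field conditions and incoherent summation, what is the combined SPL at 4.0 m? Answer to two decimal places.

Combined at 2.0 m: 10·log₁₀(10^(86.0/10)+10^(87.4/10)) = 89.766 dB SPL.
Then apply −20·log₁₀(4.0/2.0) = -6.021 dB → 83.75 dB SPL.

83.75 dB SPL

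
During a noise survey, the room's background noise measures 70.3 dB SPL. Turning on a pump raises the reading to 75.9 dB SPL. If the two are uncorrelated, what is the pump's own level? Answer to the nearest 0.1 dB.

74.5 dB SPL

Remove the background by subtracting linear intensities:
L_src = 10·log₁₀(10^(75.9/10) − 10^(70.3/10)) = 10·log₁₀(28190000) = 74.5 dB SPL.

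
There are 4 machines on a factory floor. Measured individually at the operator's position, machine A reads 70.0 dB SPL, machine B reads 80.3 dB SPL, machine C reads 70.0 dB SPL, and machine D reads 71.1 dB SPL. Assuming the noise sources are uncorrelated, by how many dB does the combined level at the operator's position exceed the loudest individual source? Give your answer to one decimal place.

1.2 dB

Add the sources as powers (linear), then convert back to dB:
L_total = 10·log₁₀(10^(70.0/10) + 10^(80.3/10) + 10^(70.0/10) + 10^(71.1/10)) = 81.46 dB SPL.
Excess over the loudest (80.3 dB): 81.46 − 80.3 = 1.2 dB.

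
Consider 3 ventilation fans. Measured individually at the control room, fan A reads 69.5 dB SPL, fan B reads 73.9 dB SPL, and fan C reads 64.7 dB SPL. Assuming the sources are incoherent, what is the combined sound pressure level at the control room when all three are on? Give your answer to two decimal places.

75.61 dB SPL

Add the sources as powers (linear), then convert back to dB:
L_total = 10·log₁₀(10^(69.5/10) + 10^(73.9/10) + 10^(64.7/10)) = 10·log₁₀(36410000) = 75.61 dB SPL.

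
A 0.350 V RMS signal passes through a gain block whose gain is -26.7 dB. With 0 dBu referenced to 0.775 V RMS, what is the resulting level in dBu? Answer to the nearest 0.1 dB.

Input level: 20·log₁₀(0.350/0.775) = -6.90 dBu.
Output: -6.90 − 26.7 = -33.6 dBu.

-33.6 dBu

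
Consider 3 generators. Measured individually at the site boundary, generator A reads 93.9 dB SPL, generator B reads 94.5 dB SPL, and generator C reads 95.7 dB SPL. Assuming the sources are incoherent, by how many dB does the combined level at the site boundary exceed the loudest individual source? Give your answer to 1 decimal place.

Add the sources as powers (linear), then convert back to dB:
L_total = 10·log₁₀(10^(93.9/10) + 10^(94.5/10) + 10^(95.7/10)) = 99.54 dB SPL.
Excess over the loudest (95.7 dB): 99.54 − 95.7 = 3.8 dB.

3.8 dB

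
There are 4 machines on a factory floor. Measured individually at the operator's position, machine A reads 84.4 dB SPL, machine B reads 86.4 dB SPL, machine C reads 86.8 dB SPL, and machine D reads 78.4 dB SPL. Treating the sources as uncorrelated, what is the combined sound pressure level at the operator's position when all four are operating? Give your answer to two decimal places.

Uncorrelated sources add in intensity (power), not in dB.
L_total = 10·log₁₀(10^(84.4/10) + 10^(86.4/10) + 10^(86.8/10) + 10^(78.4/10)) = 10·log₁₀(1260000000) = 91.00 dB SPL.

91.00 dB SPL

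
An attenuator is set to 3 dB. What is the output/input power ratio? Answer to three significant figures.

0.501

Power ratio = 10^(dB/10).
10^(-3/10) = 10^(-0.3000) = 0.501.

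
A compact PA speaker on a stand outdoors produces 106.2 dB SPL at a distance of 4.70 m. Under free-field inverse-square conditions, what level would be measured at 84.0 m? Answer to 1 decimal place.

Inverse-square spreading gives ΔL = −20·log₁₀(d₂/d₁).
ΔL = −20·log₁₀(84.0/4.70) = -25.04 dB, so L₂ = 106.2 + (-25.04) = 81.2 dB SPL.

81.2 dB SPL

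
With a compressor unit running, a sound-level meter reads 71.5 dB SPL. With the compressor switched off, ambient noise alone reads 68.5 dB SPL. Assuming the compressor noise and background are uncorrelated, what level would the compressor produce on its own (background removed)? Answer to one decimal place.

Subtract intensities: L_src = 10·log₁₀(10^(L_total/10) − 10^(L_bg/10)).
L_src = 10·log₁₀(10^(71.5/10) − 10^(68.5/10)) = 10·log₁₀(7046000) = 68.5 dB SPL.

68.5 dB SPL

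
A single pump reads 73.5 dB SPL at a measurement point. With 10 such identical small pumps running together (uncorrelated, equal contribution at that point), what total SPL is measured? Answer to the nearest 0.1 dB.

83.5 dB SPL

10 equal incoherent sources raise the level by 10·log₁₀(10) = 10.00 dB.
L_total = 73.5 + 10.00 = 83.5 dB SPL.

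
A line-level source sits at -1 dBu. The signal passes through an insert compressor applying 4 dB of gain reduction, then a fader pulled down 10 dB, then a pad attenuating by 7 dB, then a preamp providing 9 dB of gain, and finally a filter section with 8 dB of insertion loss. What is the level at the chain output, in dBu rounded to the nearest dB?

In dB, series stages simply add:
-1 − 4 − 10 − 7 + 9 − 8 = -21 dBu.

-21 dBu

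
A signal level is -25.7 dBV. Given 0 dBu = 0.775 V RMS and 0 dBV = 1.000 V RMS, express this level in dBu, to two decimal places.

-23.49 dBu

The offset between the scales is 20·log₁₀(0.775/1.000) = −2.214 dB.
So dBu = -25.7 + 2.214 = -23.49 dBu.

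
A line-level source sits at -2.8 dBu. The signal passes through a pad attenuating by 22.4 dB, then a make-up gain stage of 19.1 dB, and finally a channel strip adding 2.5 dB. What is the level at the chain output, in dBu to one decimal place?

-3.6 dBu

Gain stages sum in dB:
-2.8 − 22.4 + 19.1 + 2.5 = -3.6 dBu.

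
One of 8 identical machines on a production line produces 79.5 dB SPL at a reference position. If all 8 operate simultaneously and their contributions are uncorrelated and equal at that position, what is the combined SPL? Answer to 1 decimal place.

88.5 dB SPL

8 equal incoherent sources raise the level by 10·log₁₀(8) = 9.03 dB.
L_total = 79.5 + 9.03 = 88.5 dB SPL.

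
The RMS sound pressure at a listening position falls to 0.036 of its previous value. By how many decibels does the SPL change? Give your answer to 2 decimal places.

-28.87 dB

SPL change from a pressure ratio uses the 20·log₁₀ form:
20·log₁₀(0.036) = -28.87 dB.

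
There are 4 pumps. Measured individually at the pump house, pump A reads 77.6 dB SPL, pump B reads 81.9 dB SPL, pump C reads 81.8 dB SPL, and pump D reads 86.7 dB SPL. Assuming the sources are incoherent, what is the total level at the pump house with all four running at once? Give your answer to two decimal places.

89.20 dB SPL

Add the sources as powers (linear), then convert back to dB:
L_total = 10·log₁₀(10^(77.6/10) + 10^(81.9/10) + 10^(81.8/10) + 10^(86.7/10)) = 10·log₁₀(831500000) = 89.20 dB SPL.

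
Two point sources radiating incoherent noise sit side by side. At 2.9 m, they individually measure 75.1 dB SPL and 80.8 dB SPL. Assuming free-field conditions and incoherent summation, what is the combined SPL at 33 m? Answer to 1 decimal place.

Combined at 2.9 m: 10·log₁₀(10^(75.1/10)+10^(80.8/10)) = 81.84 dB SPL.
Then apply −20·log₁₀(33/2.9) = -21.12 dB → 60.7 dB SPL.

60.7 dB SPL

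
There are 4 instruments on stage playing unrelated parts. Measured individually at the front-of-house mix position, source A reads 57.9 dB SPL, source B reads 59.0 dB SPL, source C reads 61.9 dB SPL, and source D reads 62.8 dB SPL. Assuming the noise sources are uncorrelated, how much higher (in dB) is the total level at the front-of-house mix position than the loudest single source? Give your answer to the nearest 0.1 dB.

4.1 dB

Uncorrelated sources add in intensity (power), not in dB.
L_total = 10·log₁₀(10^(57.9/10) + 10^(59.0/10) + 10^(61.9/10) + 10^(62.8/10)) = 66.87 dB SPL.
Excess over the loudest (62.8 dB): 66.87 − 62.8 = 4.1 dB.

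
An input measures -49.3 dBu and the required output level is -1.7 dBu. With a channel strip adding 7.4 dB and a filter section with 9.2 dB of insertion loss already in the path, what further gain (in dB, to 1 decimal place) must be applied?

The required make-up gain is the shortfall in the dB sum.
G = -1.7 − (-49.3) − 7.4 + 9.2 = 49.4 dB.

49.4 dB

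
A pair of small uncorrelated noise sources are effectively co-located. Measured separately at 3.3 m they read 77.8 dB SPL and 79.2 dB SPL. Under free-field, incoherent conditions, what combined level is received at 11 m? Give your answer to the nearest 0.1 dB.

71.1 dB SPL

Combined at 3.3 m: 10·log₁₀(10^(77.8/10)+10^(79.2/10)) = 81.57 dB SPL.
Then apply −20·log₁₀(11/3.3) = -10.46 dB → 71.1 dB SPL.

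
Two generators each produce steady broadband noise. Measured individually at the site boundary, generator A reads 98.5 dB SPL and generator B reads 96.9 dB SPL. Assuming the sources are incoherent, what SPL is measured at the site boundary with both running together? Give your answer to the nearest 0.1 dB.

Incoherent sources sum as intensities:
L_total = 10·log₁₀(10^(98.5/10) + 10^(96.9/10)) = 10·log₁₀(11977000000) = 100.8 dB SPL.

100.8 dB SPL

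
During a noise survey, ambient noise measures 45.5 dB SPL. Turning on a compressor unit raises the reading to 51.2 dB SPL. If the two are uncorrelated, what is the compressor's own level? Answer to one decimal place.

Background correction is a power subtraction:
L_src = 10·log₁₀(10^(51.2/10) − 10^(45.5/10)) = 10·log₁₀(96340) = 49.8 dB SPL.

49.8 dB SPL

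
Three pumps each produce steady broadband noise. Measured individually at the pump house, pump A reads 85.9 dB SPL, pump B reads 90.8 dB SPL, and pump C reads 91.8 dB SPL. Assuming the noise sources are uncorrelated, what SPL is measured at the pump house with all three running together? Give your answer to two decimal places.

Uncorrelated sources add in intensity (power), not in dB.
L_total = 10·log₁₀(10^(85.9/10) + 10^(90.8/10) + 10^(91.8/10)) = 10·log₁₀(3105000000) = 94.92 dB SPL.

94.92 dB SPL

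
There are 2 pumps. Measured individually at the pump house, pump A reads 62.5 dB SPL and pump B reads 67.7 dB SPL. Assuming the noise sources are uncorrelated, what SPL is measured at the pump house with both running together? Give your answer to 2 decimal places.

68.85 dB SPL

Uncorrelated sources add in intensity (power), not in dB.
L_total = 10·log₁₀(10^(62.5/10) + 10^(67.7/10)) = 10·log₁₀(7667000) = 68.85 dB SPL.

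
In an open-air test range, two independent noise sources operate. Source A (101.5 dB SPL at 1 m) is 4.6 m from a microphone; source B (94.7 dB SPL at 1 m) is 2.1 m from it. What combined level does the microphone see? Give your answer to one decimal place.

91.3 dB SPL

At the listener: L_A = 101.5 − 20·log₁₀(4.6) = 88.24 dB; L_B = 94.7 − 20·log₁₀(2.1) = 88.26 dB.
Combined: 10·log₁₀(10^(88.24/10)+10^(88.26/10)) = 91.3 dB SPL.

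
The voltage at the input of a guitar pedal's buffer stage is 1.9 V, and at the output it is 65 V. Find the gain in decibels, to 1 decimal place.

Voltage is an amplitude quantity, so gain = 20·log₁₀(V_out/V_in).
20·log₁₀(65/1.9) = 20·log₁₀(34.21) = 30.7 dB.

30.7 dB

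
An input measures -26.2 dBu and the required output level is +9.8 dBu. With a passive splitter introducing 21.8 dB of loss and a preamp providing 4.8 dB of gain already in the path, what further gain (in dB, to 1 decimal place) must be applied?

The required make-up gain is the shortfall in the dB sum.
G = +9.8 − (-26.2) + 21.8 − 4.8 = 53.0 dB.

53.0 dB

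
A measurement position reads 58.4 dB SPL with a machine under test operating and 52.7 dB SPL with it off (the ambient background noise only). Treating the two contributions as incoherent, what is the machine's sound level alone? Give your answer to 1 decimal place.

Background correction is a power subtraction:
L_src = 10·log₁₀(10^(58.4/10) − 10^(52.7/10)) = 10·log₁₀(505600) = 57.0 dB SPL.

57.0 dB SPL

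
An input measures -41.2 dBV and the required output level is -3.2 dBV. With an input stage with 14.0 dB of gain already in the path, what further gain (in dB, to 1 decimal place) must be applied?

The required make-up gain is the shortfall in the dB sum.
G = -3.2 − (-41.2) − 14.0 = 24.0 dB.

24.0 dB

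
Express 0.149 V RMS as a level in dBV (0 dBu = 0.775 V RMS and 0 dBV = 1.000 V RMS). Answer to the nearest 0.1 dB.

dBV = 20·log₁₀(V / 1.000 V).
20·log₁₀(0.149/1.000) = -16.5 dBV.

-16.5 dBV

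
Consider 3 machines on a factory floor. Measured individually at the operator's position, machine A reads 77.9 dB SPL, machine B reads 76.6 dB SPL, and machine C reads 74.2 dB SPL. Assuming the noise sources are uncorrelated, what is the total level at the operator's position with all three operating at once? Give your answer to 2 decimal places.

81.26 dB SPL

Incoherent sources sum as intensities:
L_total = 10·log₁₀(10^(77.9/10) + 10^(76.6/10) + 10^(74.2/10)) = 10·log₁₀(133700000) = 81.26 dB SPL.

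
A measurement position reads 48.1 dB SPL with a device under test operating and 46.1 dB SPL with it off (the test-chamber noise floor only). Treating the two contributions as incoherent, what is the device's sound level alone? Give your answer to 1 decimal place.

43.8 dB SPL

Background correction is a power subtraction:
L_src = 10·log₁₀(10^(48.1/10) − 10^(46.1/10)) = 10·log₁₀(23830) = 43.8 dB SPL.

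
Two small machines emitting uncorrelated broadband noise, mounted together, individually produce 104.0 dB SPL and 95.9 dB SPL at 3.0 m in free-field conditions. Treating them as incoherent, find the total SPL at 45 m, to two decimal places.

81.10 dB SPL

Combined at 3.0 m: 10·log₁₀(10^(104.0/10)+10^(95.9/10)) = 104.625 dB SPL.
Then apply −20·log₁₀(45/3.0) = -23.522 dB → 81.10 dB SPL.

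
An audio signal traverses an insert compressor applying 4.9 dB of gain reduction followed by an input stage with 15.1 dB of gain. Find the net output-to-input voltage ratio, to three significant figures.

3.24

Net gain = (−4.9) + 15.1 = 10.2 dB.
Voltage ratio = 10^(10.2/20) = 3.24.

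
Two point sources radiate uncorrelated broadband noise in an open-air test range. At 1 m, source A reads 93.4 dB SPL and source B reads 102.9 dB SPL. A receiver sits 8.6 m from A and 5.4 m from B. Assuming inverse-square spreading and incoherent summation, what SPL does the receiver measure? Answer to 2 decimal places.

88.44 dB SPL

At the listener: L_A = 93.4 − 20·log₁₀(8.6) = 74.710 dB; L_B = 102.9 − 20·log₁₀(5.4) = 88.252 dB.
Combined: 10·log₁₀(10^(74.710/10)+10^(88.252/10)) = 88.44 dB SPL.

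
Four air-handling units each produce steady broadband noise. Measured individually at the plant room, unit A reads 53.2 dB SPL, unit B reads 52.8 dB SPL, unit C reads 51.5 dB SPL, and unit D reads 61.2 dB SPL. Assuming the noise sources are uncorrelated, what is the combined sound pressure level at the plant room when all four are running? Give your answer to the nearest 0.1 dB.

Incoherent sources sum as intensities:
L_total = 10·log₁₀(10^(53.2/10) + 10^(52.8/10) + 10^(51.5/10) + 10^(61.2/10)) = 10·log₁₀(1859000) = 62.7 dB SPL.

62.7 dB SPL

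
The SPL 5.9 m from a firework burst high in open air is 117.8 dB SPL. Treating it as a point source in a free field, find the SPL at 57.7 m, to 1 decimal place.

98.0 dB SPL

Inverse-square spreading gives ΔL = −20·log₁₀(d₂/d₁).
ΔL = −20·log₁₀(57.7/5.9) = -19.81 dB, so L₂ = 117.8 + (-19.81) = 98.0 dB SPL.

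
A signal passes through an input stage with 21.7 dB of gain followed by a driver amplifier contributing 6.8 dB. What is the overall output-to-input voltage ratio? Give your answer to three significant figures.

26.6

Net gain = 21.7 + 6.8 = 28.5 dB.
Voltage ratio = 10^(28.5/20) = 26.6.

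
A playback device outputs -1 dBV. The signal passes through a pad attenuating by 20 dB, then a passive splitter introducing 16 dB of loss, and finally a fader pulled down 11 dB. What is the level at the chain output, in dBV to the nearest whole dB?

Cascaded gains and losses add directly in dB.
-1 − 20 − 16 − 11 = -48 dBV.

-48 dBV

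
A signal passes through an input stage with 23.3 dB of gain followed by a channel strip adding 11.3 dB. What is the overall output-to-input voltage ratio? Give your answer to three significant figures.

Net gain = 23.3 + 11.3 = 34.6 dB.
Voltage ratio = 10^(34.6/20) = 53.7.

53.7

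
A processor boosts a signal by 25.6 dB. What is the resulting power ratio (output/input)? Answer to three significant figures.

363

Power ratio = 10^(dB/10).
10^(25.6/10) = 10^(2.560) = 363.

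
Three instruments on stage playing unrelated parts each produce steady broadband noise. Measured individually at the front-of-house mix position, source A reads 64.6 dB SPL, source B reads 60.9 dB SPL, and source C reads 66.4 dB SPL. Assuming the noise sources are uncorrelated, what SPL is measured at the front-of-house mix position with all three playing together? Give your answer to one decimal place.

69.3 dB SPL

Incoherent sources sum as intensities:
L_total = 10·log₁₀(10^(64.6/10) + 10^(60.9/10) + 10^(66.4/10)) = 10·log₁₀(8479000) = 69.3 dB SPL.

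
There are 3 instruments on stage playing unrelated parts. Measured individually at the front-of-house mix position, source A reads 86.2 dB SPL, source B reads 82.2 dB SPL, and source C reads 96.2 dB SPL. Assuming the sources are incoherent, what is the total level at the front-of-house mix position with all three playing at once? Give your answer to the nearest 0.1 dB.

96.8 dB SPL

Uncorrelated sources add in intensity (power), not in dB.
L_total = 10·log₁₀(10^(86.2/10) + 10^(82.2/10) + 10^(96.2/10)) = 10·log₁₀(4752000000) = 96.8 dB SPL.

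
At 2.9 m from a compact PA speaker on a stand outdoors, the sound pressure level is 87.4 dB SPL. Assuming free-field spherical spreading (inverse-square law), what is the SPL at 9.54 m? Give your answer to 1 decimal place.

For a point source in a free field, ΔL = −20·log₁₀(d₂/d₁).
ΔL = −20·log₁₀(9.54/2.9) = -10.34 dB, so L₂ = 87.4 + (-10.34) = 77.1 dB SPL.

77.1 dB SPL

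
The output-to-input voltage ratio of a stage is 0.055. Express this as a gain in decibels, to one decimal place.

For a voltage ratio, dB = 20·log₁₀(V₂/V₁).
20·log₁₀(0.055) = -25.2 dB.

-25.2 dB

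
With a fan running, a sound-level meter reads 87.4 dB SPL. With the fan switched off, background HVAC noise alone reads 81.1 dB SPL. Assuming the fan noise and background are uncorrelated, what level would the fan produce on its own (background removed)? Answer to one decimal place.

86.2 dB SPL

Background correction is a power subtraction:
L_src = 10·log₁₀(10^(87.4/10) − 10^(81.1/10)) = 10·log₁₀(420700000) = 86.2 dB SPL.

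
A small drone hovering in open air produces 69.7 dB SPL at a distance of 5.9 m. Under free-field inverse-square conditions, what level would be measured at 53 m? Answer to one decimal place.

For a point source in a free field, ΔL = −20·log₁₀(d₂/d₁).
ΔL = −20·log₁₀(53/5.9) = -19.07 dB, so L₂ = 69.7 + (-19.07) = 50.6 dB SPL.

50.6 dB SPL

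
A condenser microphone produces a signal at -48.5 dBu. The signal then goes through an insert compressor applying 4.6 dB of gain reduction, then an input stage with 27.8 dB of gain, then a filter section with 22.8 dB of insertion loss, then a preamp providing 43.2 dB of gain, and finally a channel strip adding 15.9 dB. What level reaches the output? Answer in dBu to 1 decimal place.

+11.0 dBu

Cascaded gains and losses add directly in dB.
-48.5 − 4.6 + 27.8 − 22.8 + 43.2 + 15.9 = +11.0 dBu.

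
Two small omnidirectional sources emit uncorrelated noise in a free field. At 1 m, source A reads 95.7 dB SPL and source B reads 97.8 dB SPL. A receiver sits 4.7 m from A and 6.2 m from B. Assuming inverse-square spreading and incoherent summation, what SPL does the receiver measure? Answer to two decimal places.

At the listener: L_A = 95.7 − 20·log₁₀(4.7) = 82.258 dB; L_B = 97.8 − 20·log₁₀(6.2) = 81.952 dB.
Combined: 10·log₁₀(10^(82.258/10)+10^(81.952/10)) = 85.12 dB SPL.

85.12 dB SPL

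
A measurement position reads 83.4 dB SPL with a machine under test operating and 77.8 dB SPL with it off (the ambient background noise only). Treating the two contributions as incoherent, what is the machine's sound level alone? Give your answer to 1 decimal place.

82.0 dB SPL

Remove the background by subtracting linear intensities:
L_src = 10·log₁₀(10^(83.4/10) − 10^(77.8/10)) = 10·log₁₀(158500000) = 82.0 dB SPL.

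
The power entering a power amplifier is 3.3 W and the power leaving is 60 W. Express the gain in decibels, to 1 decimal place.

12.6 dB

Power ratio → dB uses the 10·log₁₀ form:
10·log₁₀(60/3.3) = 10·log₁₀(18.18) = 12.6 dB.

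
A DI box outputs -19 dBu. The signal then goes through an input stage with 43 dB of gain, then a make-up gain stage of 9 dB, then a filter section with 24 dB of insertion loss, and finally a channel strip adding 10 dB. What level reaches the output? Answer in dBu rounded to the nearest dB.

+19 dBu

Gain stages sum in dB:
-19 + 43 + 9 − 24 + 10 = +19 dBu.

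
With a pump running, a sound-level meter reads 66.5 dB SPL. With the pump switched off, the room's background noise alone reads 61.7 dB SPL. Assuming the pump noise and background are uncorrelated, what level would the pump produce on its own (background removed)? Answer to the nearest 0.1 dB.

64.8 dB SPL

Remove the background by subtracting linear intensities:
L_src = 10·log₁₀(10^(66.5/10) − 10^(61.7/10)) = 10·log₁₀(2988000) = 64.8 dB SPL.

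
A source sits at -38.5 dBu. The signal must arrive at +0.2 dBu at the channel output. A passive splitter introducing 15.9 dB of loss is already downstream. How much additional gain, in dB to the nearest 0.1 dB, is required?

54.6 dB

The required make-up gain is the shortfall in the dB sum.
G = +0.2 − (-38.5) + 15.9 = 54.6 dB.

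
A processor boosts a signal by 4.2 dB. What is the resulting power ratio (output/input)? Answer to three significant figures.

Power ratio = 10^(dB/10).
10^(4.2/10) = 10^(0.4200) = 2.63.

2.63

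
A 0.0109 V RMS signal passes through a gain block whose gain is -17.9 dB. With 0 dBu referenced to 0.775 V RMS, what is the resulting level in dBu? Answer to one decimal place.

Input level: 20·log₁₀(0.0109/0.775) = -37.04 dBu.
Output: -37.04 − 17.9 = -54.9 dBu.

-54.9 dBu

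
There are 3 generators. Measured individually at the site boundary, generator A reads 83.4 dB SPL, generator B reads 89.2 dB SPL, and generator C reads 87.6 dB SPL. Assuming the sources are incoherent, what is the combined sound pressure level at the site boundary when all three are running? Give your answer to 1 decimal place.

92.1 dB SPL

Uncorrelated sources add in intensity (power), not in dB.
L_total = 10·log₁₀(10^(83.4/10) + 10^(89.2/10) + 10^(87.6/10)) = 10·log₁₀(1626000000) = 92.1 dB SPL.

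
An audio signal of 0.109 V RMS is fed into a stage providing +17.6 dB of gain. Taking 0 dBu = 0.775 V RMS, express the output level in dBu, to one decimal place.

+0.6 dBu

Input level: 20·log₁₀(0.109/0.775) = -17.04 dBu.
Output: -17.04 + 17.6 = +0.6 dBu.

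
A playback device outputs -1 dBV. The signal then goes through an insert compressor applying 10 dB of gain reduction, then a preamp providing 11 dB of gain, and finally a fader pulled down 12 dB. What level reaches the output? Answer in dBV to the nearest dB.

In dB, series stages simply add:
-1 − 10 + 11 − 12 = -12 dBV.

-12 dBV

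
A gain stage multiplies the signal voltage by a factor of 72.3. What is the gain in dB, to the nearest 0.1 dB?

Voltage is an amplitude quantity, so gain = 20·log₁₀(V_out/V_in).
20·log₁₀(72.3) = 37.2 dB.

37.2 dB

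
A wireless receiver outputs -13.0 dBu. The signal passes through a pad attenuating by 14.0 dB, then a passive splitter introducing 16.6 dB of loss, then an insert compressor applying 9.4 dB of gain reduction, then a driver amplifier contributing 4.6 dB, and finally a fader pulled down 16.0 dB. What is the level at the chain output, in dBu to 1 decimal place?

Gain stages sum in dB:
-13.0 − 14.0 − 16.6 − 9.4 + 4.6 − 16.0 = -64.4 dBu.

-64.4 dBu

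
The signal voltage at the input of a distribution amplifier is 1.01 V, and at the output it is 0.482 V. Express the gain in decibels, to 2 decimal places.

-6.43 dB

Voltage is an amplitude quantity, so gain = 20·log₁₀(V_out/V_in).
20·log₁₀(0.482/1.01) = 20·log₁₀(0.4772) = -6.43 dB.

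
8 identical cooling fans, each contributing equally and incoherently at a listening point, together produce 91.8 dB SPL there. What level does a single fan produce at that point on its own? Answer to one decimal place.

8 equal incoherent sources add 10·log₁₀(8) = 9.03 dB over one source.
L_one = 91.8 − 9.03 = 82.8 dB SPL.

82.8 dB SPL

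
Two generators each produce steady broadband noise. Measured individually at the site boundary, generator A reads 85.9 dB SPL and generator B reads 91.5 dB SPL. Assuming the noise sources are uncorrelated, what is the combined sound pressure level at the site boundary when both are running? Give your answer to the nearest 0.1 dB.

92.6 dB SPL

Uncorrelated sources add in intensity (power), not in dB.
L_total = 10·log₁₀(10^(85.9/10) + 10^(91.5/10)) = 10·log₁₀(1802000000) = 92.6 dB SPL.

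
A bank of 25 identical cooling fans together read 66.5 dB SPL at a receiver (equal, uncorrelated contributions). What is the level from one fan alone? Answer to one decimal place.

52.5 dB SPL

25 equal incoherent sources add 10·log₁₀(25) = 13.98 dB over one source.
L_one = 66.5 − 13.98 = 52.5 dB SPL.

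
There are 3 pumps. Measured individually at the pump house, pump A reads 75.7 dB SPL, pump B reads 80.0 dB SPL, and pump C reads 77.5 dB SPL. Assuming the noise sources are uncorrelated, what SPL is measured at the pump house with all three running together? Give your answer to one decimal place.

82.9 dB SPL

Add the sources as powers (linear), then convert back to dB:
L_total = 10·log₁₀(10^(75.7/10) + 10^(80.0/10) + 10^(77.5/10)) = 10·log₁₀(193400000) = 82.9 dB SPL.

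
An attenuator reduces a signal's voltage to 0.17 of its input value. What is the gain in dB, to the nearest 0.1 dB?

Voltage ratio → dB uses the 20·log₁₀ form:
20·log₁₀(0.17) = -15.4 dB.

-15.4 dB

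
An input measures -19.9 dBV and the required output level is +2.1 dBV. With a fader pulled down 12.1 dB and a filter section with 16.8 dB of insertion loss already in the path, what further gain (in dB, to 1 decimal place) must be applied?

The required make-up gain is the shortfall in the dB sum.
G = +2.1 − (-19.9) + 12.1 + 16.8 = 50.9 dB.

50.9 dB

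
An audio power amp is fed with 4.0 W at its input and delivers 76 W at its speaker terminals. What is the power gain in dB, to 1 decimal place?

12.8 dB

Power ratio → dB uses the 10·log₁₀ form:
10·log₁₀(76/4.0) = 10·log₁₀(19.00) = 12.8 dB.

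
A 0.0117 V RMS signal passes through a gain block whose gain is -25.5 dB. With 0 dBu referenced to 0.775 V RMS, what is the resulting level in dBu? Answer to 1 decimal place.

-61.9 dBu

Input level: 20·log₁₀(0.0117/0.775) = -36.42 dBu.
Output: -36.42 − 25.5 = -61.9 dBu.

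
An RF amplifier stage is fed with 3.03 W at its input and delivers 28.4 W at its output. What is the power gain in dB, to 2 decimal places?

For a power ratio, dB = 10·log₁₀(P₂/P₁).
10·log₁₀(28.4/3.03) = 10·log₁₀(9.373) = 9.72 dB.

9.72 dB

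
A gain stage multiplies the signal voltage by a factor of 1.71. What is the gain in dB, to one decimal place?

For a voltage ratio, dB = 20·log₁₀(V₂/V₁).
20·log₁₀(1.71) = 4.7 dB.

4.7 dB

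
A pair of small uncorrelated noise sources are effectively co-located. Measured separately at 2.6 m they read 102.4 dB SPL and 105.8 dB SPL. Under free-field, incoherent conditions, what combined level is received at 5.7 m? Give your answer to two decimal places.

100.62 dB SPL

Combined at 2.6 m: 10·log₁₀(10^(102.4/10)+10^(105.8/10)) = 107.435 dB SPL.
Then apply −20·log₁₀(5.7/2.6) = -6.818 dB → 100.62 dB SPL.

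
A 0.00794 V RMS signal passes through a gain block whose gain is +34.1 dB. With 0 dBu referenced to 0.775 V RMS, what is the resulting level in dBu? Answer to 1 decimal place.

Input level: 20·log₁₀(0.00794/0.775) = -39.79 dBu.
Output: -39.79 + 34.1 = -5.7 dBu.

-5.7 dBu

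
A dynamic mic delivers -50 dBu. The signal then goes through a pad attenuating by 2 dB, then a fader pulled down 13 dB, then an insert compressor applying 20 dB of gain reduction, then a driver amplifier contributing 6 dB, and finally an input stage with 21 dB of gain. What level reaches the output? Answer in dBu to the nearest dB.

-58 dBu

Gain stages sum in dB:
-50 − 2 − 13 − 20 + 6 + 21 = -58 dBu.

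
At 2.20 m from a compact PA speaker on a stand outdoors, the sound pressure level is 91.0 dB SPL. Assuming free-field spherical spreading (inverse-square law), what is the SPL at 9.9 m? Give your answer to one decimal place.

77.9 dB SPL

Free-field point source: level drops by 20·log₁₀ of the distance ratio.
ΔL = −20·log₁₀(9.9/2.20) = -13.06 dB, so L₂ = 91.0 + (-13.06) = 77.9 dB SPL.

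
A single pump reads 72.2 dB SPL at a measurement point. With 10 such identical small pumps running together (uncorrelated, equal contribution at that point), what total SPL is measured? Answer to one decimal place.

10 equal incoherent sources raise the level by 10·log₁₀(10) = 10.00 dB.
L_total = 72.2 + 10.00 = 82.2 dB SPL.

82.2 dB SPL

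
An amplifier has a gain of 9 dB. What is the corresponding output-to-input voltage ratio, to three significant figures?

2.82

Voltage ratio = 10^(dB/20).
10^(9/20) = 10^(0.4500) = 2.82.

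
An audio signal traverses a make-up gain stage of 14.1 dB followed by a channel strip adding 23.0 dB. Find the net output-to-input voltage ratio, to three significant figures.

71.6

Net gain = 14.1 + 23.0 = 37.1 dB.
Voltage ratio = 10^(37.1/20) = 71.6.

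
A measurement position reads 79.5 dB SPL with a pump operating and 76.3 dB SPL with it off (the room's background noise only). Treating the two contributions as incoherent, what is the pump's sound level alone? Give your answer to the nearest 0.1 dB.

76.7 dB SPL

Remove the background by subtracting linear intensities:
L_src = 10·log₁₀(10^(79.5/10) − 10^(76.3/10)) = 10·log₁₀(46470000) = 76.7 dB SPL.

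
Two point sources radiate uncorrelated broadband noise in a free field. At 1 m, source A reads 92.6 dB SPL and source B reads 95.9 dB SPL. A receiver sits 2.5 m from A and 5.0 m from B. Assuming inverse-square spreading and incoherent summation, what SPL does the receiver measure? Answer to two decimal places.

At the listener: L_A = 92.6 − 20·log₁₀(2.5) = 84.641 dB; L_B = 95.9 − 20·log₁₀(5.0) = 81.921 dB.
Combined: 10·log₁₀(10^(84.641/10)+10^(81.921/10)) = 86.50 dB SPL.

86.50 dB SPL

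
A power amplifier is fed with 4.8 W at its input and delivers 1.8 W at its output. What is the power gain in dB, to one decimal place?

-4.3 dB

Power ratio → dB uses the 10·log₁₀ form:
10·log₁₀(1.8/4.8) = 10·log₁₀(0.3750) = -4.3 dB.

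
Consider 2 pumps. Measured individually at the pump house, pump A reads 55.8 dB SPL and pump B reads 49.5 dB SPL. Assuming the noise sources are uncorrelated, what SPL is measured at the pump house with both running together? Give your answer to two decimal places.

Incoherent sources sum as intensities:
L_total = 10·log₁₀(10^(55.8/10) + 10^(49.5/10)) = 10·log₁₀(469300) = 56.71 dB SPL.

56.71 dB SPL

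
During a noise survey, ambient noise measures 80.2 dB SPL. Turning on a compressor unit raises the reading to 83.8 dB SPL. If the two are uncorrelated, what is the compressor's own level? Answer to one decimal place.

81.3 dB SPL

Background correction is a power subtraction:
L_src = 10·log₁₀(10^(83.8/10) − 10^(80.2/10)) = 10·log₁₀(135200000) = 81.3 dB SPL.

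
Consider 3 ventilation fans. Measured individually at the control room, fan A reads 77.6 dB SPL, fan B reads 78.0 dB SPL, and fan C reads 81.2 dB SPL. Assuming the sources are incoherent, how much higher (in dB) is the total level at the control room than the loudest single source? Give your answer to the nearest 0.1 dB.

2.8 dB

Uncorrelated sources add in intensity (power), not in dB.
L_total = 10·log₁₀(10^(77.6/10) + 10^(78.0/10) + 10^(81.2/10)) = 84.02 dB SPL.
Excess over the loudest (81.2 dB): 84.02 − 81.2 = 2.8 dB.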